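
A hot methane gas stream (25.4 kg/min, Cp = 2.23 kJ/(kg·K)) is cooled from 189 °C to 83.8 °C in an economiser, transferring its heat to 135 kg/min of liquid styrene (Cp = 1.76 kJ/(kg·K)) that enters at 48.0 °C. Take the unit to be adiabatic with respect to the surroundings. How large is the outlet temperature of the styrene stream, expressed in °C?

T_c,out = 73.1 °C

Heat released by hot stream: Q = 25.4 × 2.23 × (189 − 83.8) = 5958.7 kJ/min
Energy balance on cold side (adiabatic exchanger): Q = ṁ_c·Cp_c·(T_c,out − T_c,in)
T_c,out = 48.0 + 5958.7/(135 × 1.76) = 73.079 °C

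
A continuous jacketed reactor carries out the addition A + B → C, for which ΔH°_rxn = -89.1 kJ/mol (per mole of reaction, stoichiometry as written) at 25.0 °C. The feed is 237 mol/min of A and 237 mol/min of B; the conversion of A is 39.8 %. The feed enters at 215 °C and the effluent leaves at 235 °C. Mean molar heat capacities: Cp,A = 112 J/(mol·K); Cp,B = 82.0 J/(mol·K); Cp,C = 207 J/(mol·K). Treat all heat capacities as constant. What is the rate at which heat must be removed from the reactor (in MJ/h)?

Extent of reaction ξ = 0.398 × 237 = 94.326 mol/min
Reaction term: ξ·ΔH°_rxn = 94.326 × -89.1 = -8404.4 kJ/min
Sensible, feed 215→25 °C: -8735.8 kJ/min
Outlet flows (mol/min): A 142.67, B 142.67, C 94.326
Sensible, products 25→235 °C: 9912.9 kJ/min
Q = ΔH = -7227.4 kJ/min = -120.46 kW
Heat removed = 433.64 MJ/h

Q_out = 434 MJ/h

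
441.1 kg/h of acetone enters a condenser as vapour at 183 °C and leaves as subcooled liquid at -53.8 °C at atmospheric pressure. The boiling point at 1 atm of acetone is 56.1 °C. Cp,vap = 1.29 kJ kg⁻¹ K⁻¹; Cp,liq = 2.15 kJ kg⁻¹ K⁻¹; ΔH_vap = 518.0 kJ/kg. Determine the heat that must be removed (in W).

vapour 183→56.1 °C: -163.7 kJ/kg
condensation at 56.1 °C: -518 kJ/kg
liquid 56.1→-53.8 °C: -236.28 kJ/kg
Δh = -163.7 + -518 + -236.28 = -917.99 kJ/kg
Q = ṁ·Δh = 441.1 kg/h × -917.99 kJ/kg = -404920 kJ/h
|Q| = 112.48 kW = 112480 W

Q_c = 112000 W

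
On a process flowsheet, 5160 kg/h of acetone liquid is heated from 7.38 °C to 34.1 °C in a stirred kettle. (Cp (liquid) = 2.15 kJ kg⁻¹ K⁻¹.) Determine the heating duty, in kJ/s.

Q = 82.3 kJ/s

Q = ṁ·Cp·ΔT = 5160 × 2.15 × (34.1 − 7.38) = 296430 kJ/h
Converting: 296430 / 3600 s = 82.342 kW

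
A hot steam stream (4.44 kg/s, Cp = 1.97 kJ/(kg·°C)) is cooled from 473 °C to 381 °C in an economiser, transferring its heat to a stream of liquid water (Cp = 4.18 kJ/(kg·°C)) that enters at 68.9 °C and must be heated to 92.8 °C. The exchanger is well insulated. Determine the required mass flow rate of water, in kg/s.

Heat released by hot stream: Q = 4.44 × 1.97 × (473 − 381) = 804.71 kJ/s
Energy balance on cold side (adiabatic exchanger): Q = ṁ_c·Cp_c·(T_c,out − T_c,in)
ṁ_c = 804.71 / [4.18 × (92.8 − 68.9)] = 8.0549 kg/s

ṁ_c = 8.05 kg/s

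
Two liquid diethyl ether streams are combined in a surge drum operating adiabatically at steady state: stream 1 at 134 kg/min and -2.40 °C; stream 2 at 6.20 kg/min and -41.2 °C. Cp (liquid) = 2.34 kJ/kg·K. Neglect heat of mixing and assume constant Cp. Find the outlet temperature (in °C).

T_out = -4.12 °C

Energy balance with Q = 0: Σ ṁᵢCp,ᵢ(T_out − Tᵢ) = 0
T_out = Σ ṁᵢCp,ᵢTᵢ / Σ ṁᵢCp,ᵢ
      = -1350.3 / 328.07 = -4.1158 °C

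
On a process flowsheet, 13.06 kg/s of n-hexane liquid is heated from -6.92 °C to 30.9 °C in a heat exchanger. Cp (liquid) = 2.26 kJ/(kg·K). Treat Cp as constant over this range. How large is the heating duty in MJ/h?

Q = 4020 MJ/h

Q = ṁ·Cp·ΔT = 13.06 × 2.26 × (30.9 − -6.92) = 1116.3 kJ/s
Heating duty = 4018.6 MJ/h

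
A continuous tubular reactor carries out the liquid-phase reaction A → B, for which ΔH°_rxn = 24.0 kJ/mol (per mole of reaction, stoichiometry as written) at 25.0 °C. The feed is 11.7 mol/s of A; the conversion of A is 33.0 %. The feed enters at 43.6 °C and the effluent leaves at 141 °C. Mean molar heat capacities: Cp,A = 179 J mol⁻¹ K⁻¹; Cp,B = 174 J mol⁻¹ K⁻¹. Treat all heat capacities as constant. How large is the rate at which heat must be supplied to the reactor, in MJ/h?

Extent of reaction ξ = 0.330 × 11.7 = 3.861 mol/s
Reaction term: ξ·ΔH°_rxn = 3.861 × 24.0 = 92.664 kJ/s
Sensible, feed 43.6→25 °C: -38.954 kJ/s
Outlet flows (mol/s): A 7.839, B 3.861
Sensible, products 25→141 °C: 240.7 kJ/s
Q = ΔH = 294.41 kJ/s = 294.41 kW
Heat supplied = 1059.9 MJ/h

Q_in = 1060 MJ/h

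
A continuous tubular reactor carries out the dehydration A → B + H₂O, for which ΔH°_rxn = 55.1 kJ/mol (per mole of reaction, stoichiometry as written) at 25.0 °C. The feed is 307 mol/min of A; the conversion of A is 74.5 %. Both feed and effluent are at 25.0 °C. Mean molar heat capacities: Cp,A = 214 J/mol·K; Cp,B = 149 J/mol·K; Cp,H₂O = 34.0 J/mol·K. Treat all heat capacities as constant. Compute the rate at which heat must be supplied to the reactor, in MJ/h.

Extent of reaction ξ = 0.745 × 307 = 228.72 mol/min
Reaction term: ξ·ΔH°_rxn = 228.72 × 55.1 = 12602 kJ/min
Q = ΔH = 12602 kJ/min = 210.04 kW
Heat supplied = 756.13 MJ/h

Q_in = 756 MJ/h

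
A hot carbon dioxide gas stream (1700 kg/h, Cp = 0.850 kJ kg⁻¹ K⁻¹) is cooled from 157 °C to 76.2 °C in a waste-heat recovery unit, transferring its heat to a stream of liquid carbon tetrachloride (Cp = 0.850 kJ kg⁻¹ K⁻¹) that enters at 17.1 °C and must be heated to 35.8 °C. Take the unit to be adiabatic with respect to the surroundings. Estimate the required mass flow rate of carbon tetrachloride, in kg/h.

ṁ_c = 7350 kg/h

Heat released by hot stream: Q = 1700 × 0.850 × (157 − 76.2) = 116760 kJ/h
Energy balance on cold side (adiabatic exchanger): Q = ṁ_c·Cp_c·(T_c,out − T_c,in)
ṁ_c = 116760 / [0.850 × (35.8 − 17.1)] = 7345.5 kg/h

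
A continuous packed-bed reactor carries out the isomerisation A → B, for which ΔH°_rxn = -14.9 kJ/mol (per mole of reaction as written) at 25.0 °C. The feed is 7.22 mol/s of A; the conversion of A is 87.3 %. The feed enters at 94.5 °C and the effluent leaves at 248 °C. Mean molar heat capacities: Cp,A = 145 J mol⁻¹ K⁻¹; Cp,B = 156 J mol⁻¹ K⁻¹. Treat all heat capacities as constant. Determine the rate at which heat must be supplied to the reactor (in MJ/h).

Extent of reaction ξ = 0.873 × 7.22 = 6.3031 mol/s
Reaction term: ξ·ΔH°_rxn = 6.3031 × -14.9 = -93.916 kJ/s
Sensible, feed 94.5→25 °C: -72.76 kJ/s
Outlet flows (mol/s): A 0.91694, B 6.3031
Sensible, products 25→248 °C: 248.92 kJ/s
Q = ΔH = 82.245 kJ/s = 82.245 kW
Heat supplied = 296.08 MJ/h

Q_in = 296 MJ/h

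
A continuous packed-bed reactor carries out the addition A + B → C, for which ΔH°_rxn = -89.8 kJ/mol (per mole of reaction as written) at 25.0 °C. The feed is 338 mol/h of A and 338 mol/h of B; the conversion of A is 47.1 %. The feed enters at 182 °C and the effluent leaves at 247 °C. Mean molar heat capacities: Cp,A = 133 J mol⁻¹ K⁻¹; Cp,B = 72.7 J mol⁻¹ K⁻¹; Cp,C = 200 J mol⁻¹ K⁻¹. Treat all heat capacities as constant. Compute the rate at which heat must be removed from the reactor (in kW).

Q_out = 2.77 kW

Extent of reaction ξ = 0.471 × 338 = 159.2 mol/h
Reaction term: ξ·ΔH°_rxn = 159.2 × -89.8 = -14296 kJ/h
Sensible, feed 182→25 °C: -10916 kJ/h
Outlet flows (mol/h): A 178.8, B 178.8, C 159.2
Sensible, products 25→247 °C: 15233 kJ/h
Q = ΔH = -9978.2 kJ/h = -2.7717 kW
Heat removed = 2.7717 kW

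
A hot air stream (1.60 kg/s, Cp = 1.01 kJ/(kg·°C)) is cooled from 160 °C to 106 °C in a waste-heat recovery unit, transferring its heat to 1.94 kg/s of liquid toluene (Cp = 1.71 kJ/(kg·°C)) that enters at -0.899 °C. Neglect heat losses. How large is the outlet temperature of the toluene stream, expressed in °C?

Heat released by hot stream: Q = 1.60 × 1.01 × (160 − 106) = 87.264 kJ/s
Energy balance on cold side (adiabatic exchanger): Q = ṁ_c·Cp_c·(T_c,out − T_c,in)
T_c,out = -0.899 + 87.264/(1.94 × 1.71) = 25.406 °C

T_c,out = 25.4 °C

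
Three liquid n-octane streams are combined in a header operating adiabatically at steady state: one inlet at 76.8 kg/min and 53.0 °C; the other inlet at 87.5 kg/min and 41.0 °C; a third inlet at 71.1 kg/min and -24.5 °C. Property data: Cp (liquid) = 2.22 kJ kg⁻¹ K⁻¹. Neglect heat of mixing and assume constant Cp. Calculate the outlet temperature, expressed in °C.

T_out = 25.1 °C

Energy balance with Q = 0: Σ ṁᵢCp,ᵢ(T_out − Tᵢ) = 0
T_out = Σ ṁᵢCp,ᵢTᵢ / Σ ṁᵢCp,ᵢ
      = 13133 / 522.59 = 25.131 °C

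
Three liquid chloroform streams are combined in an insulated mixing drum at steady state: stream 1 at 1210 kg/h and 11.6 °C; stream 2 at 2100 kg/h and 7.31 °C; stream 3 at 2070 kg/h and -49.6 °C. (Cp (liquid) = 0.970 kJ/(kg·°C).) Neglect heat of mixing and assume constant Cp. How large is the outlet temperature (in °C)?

No heat crosses the boundary, so H_out = H_in.
Σ ṁᵢCp,ᵢTᵢ = 1210×0.970×11.6 + 2100×0.970×7.31 + 2070×0.970×-49.6 = -71086
Σ ṁᵢCp,ᵢ = 1210×0.970 + 2100×0.970 + 2070×0.970 = 5218.6
T_out = -71086 / 5218.6 = -13.622 °C

T_out = -13.6 °C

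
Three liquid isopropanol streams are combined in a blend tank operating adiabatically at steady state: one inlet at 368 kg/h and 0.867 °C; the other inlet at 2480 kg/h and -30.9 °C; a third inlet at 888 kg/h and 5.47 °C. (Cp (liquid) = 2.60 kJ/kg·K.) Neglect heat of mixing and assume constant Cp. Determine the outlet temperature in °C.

Adiabatic, steady state ⇒ Σ ṁᵢCp,ᵢ(T_out − Tᵢ) = 0
T_out = Σ ṁᵢCp,ᵢTᵢ / Σ ṁᵢCp,ᵢ
      = -185780 / 9713.6 = -19.126 °C

T_out = -19.1 °C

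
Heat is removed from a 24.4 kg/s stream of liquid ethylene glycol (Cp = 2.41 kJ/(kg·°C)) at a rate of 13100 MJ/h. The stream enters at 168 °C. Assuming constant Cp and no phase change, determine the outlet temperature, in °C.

T_out = 106 °C

Q = 13100 MJ/h = 3638.9 kJ/s
ΔT = Q/(ṁ·Cp) = 3638.9/(24.4×2.41) = 61.882 K
T_out = 168 − 61.882 = 106.12 °C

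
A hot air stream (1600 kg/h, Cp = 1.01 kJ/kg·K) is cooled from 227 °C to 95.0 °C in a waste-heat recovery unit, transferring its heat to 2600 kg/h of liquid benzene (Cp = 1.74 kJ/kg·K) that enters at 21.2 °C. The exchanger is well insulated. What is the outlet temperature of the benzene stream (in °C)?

Heat released by hot stream: Q = 1600 × 1.01 × (227 − 95.0) = 213310 kJ/h
Energy balance on cold side (adiabatic exchanger): Q = ṁ_c·Cp_c·(T_c,out − T_c,in)
T_c,out = 21.2 + 213310/(2600 × 1.74) = 68.351 °C

T_c,out = 68.4 °C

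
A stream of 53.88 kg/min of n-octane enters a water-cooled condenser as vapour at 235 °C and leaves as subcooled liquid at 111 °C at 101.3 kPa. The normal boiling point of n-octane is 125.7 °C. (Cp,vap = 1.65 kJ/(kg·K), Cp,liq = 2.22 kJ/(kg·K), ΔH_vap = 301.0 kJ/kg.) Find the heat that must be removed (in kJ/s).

Q_c = 462 kJ/s

vapour 235→125.7 °C: -180.34 kJ/kg
condensation at 125.7 °C: -301 kJ/kg
liquid 125.7→111 °C: -32.634 kJ/kg
Δh = -180.34 + -301 + -32.634 = -513.98 kJ/kg
Q = ṁ·Δh = 53.88 kg/min × -513.98 kJ/kg = -27693 kJ/min
|Q| = 461.55 kW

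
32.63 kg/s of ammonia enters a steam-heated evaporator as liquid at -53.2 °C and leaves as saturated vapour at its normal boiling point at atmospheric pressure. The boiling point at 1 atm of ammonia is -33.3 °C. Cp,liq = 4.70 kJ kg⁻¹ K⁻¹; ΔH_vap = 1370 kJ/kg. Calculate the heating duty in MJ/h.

liquid -53.2→-33.3 °C: 93.53 kJ/kg
vaporisation at -33.3 °C: 1370 kJ/kg
Δh = 93.53 + 1370 = 1463.5 kJ/kg
Q = ṁ·Δh = 32.63 kg/s × 1463.5 kJ/kg = 47755 kJ/s
|Q| = 47755 kW = 171920 MJ/h

Q = 172000 MJ/h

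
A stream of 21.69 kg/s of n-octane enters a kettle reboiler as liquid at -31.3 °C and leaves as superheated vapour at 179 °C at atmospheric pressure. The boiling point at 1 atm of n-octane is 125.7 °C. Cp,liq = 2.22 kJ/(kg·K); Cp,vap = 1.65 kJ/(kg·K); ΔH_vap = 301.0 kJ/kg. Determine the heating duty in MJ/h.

Q = 57600 MJ/h

liquid -31.3→125.7 °C: 348.54 kJ/kg
vaporisation at 125.7 °C: 301 kJ/kg
vapour 125.7→179 °C: 87.945 kJ/kg
Δh = 348.54 + 301 + 87.945 = 737.49 kJ/kg
Q = ṁ·Δh = 21.69 kg/s × 737.49 kJ/kg = 15996 kJ/s
|Q| = 15996 kW = 57586 MJ/h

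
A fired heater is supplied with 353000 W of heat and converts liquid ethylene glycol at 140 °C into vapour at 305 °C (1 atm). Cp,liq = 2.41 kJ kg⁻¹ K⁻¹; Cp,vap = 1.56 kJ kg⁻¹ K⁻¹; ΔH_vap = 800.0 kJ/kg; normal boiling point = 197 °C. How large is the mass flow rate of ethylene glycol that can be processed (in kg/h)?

ṁ = 1150 kg/h

Δh = 2.41×(197−140) + 800.0 + 1.56×(305−197) = 1105.8 kJ/kg
Q = 353000 W = 353 kJ/s = 1.2708e+06 kJ/h
ṁ = Q/Δh = 1.2708e+06 / 1105.8 = 1149.2 kg/h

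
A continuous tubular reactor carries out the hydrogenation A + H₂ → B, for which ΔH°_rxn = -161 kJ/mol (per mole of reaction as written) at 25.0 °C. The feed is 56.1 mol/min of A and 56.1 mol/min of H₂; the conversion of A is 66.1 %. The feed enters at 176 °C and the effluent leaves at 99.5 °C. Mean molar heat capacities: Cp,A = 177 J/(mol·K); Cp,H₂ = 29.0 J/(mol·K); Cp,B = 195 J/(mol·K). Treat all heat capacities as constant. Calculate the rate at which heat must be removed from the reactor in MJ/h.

Extent of reaction ξ = 0.661 × 56.1 = 37.082 mol/min
Reaction term: ξ·ΔH°_rxn = 37.082 × -161 = -5970.2 kJ/min
Sensible, feed 176→25 °C: -1745 kJ/min
Outlet flows (mol/min): A 19.018, H₂ 19.018, B 37.082
Sensible, products 25→99.5 °C: 830.58 kJ/min
Q = ΔH = -6884.7 kJ/min = -114.74 kW
Heat removed = 413.08 MJ/h

Q_out = 413 MJ/h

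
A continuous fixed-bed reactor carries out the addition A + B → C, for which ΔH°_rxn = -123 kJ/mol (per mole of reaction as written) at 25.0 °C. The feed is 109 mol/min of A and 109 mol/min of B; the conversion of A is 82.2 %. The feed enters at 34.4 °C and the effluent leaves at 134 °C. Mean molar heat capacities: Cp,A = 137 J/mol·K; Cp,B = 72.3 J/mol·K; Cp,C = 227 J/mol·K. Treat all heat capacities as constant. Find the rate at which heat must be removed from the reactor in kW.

Q_out = 143 kW

Extent of reaction ξ = 0.822 × 109 = 89.598 mol/min
Reaction term: ξ·ΔH°_rxn = 89.598 × -123 = -11021 kJ/min
Sensible, feed 34.4→25 °C: -214.45 kJ/min
Outlet flows (mol/min): A 19.402, B 19.402, C 89.598
Sensible, products 25→134 °C: 2659.6 kJ/min
Q = ΔH = -8575.4 kJ/min = -142.92 kW
Heat removed = 142.92 kW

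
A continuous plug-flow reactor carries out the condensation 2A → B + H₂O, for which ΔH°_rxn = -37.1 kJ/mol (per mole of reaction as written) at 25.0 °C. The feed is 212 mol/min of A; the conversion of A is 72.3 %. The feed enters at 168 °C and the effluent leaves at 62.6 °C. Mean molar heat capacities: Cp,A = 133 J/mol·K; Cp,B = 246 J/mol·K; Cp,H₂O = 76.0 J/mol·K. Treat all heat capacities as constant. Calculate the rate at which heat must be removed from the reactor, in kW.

Extent of reaction ξ = 0.723 × 212 / 2 = 76.638 mol/min
Reaction term: ξ·ΔH°_rxn = 76.638 × -37.1 = -2843.3 kJ/min
Sensible, feed 168→25 °C: -4032 kJ/min
Outlet flows (mol/min): A 58.724, B 76.638, H₂O 76.638
Sensible, products 25→62.6 °C: 1221.5 kJ/min
Q = ΔH = -5653.8 kJ/min = -94.229 kW
Heat removed = 94.229 kW

Q_out = 94.2 kW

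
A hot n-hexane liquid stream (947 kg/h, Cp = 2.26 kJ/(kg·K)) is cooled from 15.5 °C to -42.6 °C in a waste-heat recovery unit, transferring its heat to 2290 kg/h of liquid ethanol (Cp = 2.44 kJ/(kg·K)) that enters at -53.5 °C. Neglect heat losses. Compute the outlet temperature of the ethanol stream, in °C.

T_c,out = -31.2 °C

Heat released by hot stream: Q = 947 × 2.26 × (15.5 − -42.6) = 124350 kJ/h
Energy balance on cold side (adiabatic exchanger): Q = ṁ_c·Cp_c·(T_c,out − T_c,in)
T_c,out = -53.5 + 124350/(2290 × 2.44) = -31.246 °C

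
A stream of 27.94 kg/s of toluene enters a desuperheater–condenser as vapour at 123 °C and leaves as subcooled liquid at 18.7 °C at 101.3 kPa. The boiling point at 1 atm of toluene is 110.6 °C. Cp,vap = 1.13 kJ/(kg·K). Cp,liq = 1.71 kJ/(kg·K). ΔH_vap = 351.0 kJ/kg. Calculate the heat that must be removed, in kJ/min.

vapour 123→110.6 °C: -14.012 kJ/kg
condensation at 110.6 °C: -351 kJ/kg
liquid 110.6→18.7 °C: -157.15 kJ/kg
Δh = -14.012 + -351 + -157.15 = -522.16 kJ/kg
Q = ṁ·Δh = 27.94 kg/s × -522.16 kJ/kg = -14589 kJ/s
|Q| = 14589 kW = 875350 kJ/min

Q_c = 875000 kJ/min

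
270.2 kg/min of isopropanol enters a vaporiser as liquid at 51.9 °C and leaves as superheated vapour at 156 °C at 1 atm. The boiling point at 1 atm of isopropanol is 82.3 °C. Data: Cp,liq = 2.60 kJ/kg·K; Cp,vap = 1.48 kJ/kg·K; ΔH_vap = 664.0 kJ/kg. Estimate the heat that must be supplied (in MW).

Q = 3.84 MW

liquid 51.9→82.3 °C: 79.04 kJ/kg
vaporisation at 82.3 °C: 664 kJ/kg
vapour 82.3→156 °C: 109.08 kJ/kg
Δh = 79.04 + 664 + 109.08 = 852.12 kJ/kg
Q = ṁ·Δh = 270.2 kg/min × 852.12 kJ/kg = 230240 kJ/min
|Q| = 3837.4 kW = 3.8374 MW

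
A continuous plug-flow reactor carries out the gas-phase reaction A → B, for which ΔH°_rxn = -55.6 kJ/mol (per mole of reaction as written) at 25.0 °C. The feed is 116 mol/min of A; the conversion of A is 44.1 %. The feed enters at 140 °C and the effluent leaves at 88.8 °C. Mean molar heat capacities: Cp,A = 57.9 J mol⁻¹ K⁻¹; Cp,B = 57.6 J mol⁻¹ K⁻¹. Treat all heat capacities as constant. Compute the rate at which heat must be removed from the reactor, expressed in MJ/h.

Q_out = 191 MJ/h

Extent of reaction ξ = 0.441 × 116 = 51.156 mol/min
Reaction term: ξ·ΔH°_rxn = 51.156 × -55.6 = -2844.3 kJ/min
Sensible, feed 140→25 °C: -772.39 kJ/min
Outlet flows (mol/min): A 64.844, B 51.156
Sensible, products 25→88.8 °C: 427.53 kJ/min
Q = ΔH = -3189.1 kJ/min = -53.152 kW
Heat removed = 191.35 MJ/h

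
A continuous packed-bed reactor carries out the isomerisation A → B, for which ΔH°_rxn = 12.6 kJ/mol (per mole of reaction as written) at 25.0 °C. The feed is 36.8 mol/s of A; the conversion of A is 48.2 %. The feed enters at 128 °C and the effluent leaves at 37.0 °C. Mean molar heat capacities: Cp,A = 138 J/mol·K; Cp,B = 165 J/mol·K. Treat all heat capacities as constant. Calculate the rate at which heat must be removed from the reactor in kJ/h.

Extent of reaction ξ = 0.482 × 36.8 = 17.738 mol/s
Reaction term: ξ·ΔH°_rxn = 17.738 × 12.6 = 223.49 kJ/s
Sensible, feed 128→25 °C: -523.08 kJ/s
Outlet flows (mol/s): A 19.062, B 17.738
Sensible, products 25→37.0 °C: 66.688 kJ/s
Q = ΔH = -232.89 kJ/s = -232.89 kW
Heat removed = 838420 kJ/h

Q_out = 838000 kJ/h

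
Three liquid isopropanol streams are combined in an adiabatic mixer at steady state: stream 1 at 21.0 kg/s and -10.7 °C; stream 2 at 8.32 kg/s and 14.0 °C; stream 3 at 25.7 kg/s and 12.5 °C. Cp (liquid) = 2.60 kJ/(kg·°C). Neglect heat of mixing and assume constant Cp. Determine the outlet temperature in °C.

No heat crosses the boundary, so H_out = H_in.
T_out = Σ ṁᵢCp,ᵢTᵢ / Σ ṁᵢCp,ᵢ
      = 553.88 / 143.05 = 3.8719 °C

T_out = 3.87 °C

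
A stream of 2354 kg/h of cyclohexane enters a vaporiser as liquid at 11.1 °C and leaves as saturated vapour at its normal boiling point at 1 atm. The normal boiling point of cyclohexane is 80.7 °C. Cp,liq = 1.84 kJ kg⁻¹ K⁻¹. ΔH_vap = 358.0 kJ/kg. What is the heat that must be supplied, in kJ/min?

liquid 11.1→80.7 °C: 128.06 kJ/kg
vaporisation at 80.7 °C: 358 kJ/kg
Δh = 128.06 + 358 = 486.06 kJ/kg
Q = ṁ·Δh = 2354 kg/h × 486.06 kJ/kg = 1.1442e+06 kJ/h
|Q| = 317.83 kW = 19070 kJ/min

Q = 19100 kJ/min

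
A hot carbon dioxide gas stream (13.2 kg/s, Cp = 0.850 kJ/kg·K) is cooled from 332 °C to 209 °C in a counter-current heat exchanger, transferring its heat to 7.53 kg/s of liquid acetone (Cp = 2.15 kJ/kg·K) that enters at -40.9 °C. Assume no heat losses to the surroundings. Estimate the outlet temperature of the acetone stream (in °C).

Heat released by hot stream: Q = 13.2 × 0.850 × (332 − 209) = 1380.1 kJ/s
Energy balance on cold side (adiabatic exchanger): Q = ṁ_c·Cp_c·(T_c,out − T_c,in)
T_c,out = -40.9 + 1380.1/(7.53 × 2.15) = 44.344 °C

T_c,out = 44.3 °C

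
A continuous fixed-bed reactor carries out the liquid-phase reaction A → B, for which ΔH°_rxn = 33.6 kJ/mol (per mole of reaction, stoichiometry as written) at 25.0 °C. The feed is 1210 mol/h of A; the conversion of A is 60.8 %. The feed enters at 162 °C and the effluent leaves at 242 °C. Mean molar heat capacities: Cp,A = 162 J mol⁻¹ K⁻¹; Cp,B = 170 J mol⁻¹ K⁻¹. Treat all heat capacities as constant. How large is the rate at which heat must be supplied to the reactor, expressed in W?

Q_in = 11600 W

Extent of reaction ξ = 0.608 × 1210 = 735.68 mol/h
Reaction term: ξ·ΔH°_rxn = 735.68 × 33.6 = 24719 kJ/h
Sensible, feed 162→25 °C: -26855 kJ/h
Outlet flows (mol/h): A 474.32, B 735.68
Sensible, products 25→242 °C: 43813 kJ/h
Q = ΔH = 41678 kJ/h = 11.577 kW
Heat supplied = 11577 W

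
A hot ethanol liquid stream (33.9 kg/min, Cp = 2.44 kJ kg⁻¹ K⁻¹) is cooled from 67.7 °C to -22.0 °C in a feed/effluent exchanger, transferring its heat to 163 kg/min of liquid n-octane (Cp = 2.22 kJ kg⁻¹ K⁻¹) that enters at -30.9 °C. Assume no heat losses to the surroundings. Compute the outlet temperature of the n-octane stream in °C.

T_c,out = -10.4 °C

Heat released by hot stream: Q = 33.9 × 2.44 × (67.7 − -22.0) = 7419.6 kJ/min
Energy balance on cold side (adiabatic exchanger): Q = ṁ_c·Cp_c·(T_c,out − T_c,in)
T_c,out = -30.9 + 7419.6/(163 × 2.22) = -10.396 °C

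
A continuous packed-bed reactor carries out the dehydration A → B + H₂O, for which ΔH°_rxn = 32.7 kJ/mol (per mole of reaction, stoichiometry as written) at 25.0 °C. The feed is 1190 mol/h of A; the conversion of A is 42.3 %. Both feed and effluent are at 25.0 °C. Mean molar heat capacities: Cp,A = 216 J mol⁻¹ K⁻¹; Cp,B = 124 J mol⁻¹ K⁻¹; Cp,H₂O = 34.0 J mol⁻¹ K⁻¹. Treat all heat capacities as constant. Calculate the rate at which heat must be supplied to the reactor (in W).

Q_in = 4570 W

Extent of reaction ξ = 0.423 × 1190 = 503.37 mol/h
Reaction term: ξ·ΔH°_rxn = 503.37 × 32.7 = 16460 kJ/h
Q = ΔH = 16460 kJ/h = 4.5723 kW
Heat supplied = 4572.3 W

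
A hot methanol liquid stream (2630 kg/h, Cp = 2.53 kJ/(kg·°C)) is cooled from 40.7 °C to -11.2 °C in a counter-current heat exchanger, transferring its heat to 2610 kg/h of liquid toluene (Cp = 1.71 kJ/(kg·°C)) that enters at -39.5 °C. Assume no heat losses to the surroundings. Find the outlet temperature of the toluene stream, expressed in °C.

T_c,out = 37.9 °C

Heat released by hot stream: Q = 2630 × 2.53 × (40.7 − -11.2) = 345340 kJ/h
Energy balance on cold side (adiabatic exchanger): Q = ṁ_c·Cp_c·(T_c,out − T_c,in)
T_c,out = -39.5 + 345340/(2610 × 1.71) = 37.876 °C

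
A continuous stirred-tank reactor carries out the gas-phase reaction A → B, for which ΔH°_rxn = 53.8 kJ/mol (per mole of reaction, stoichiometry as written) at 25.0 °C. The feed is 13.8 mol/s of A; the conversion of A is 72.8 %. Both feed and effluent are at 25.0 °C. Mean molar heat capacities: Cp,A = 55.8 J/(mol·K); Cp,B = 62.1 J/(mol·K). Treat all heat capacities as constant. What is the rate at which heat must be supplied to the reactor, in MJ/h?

Q_in = 1950 MJ/h

Extent of reaction ξ = 0.728 × 13.8 = 10.046 mol/s
Reaction term: ξ·ΔH°_rxn = 10.046 × 53.8 = 540.5 kJ/s
Q = ΔH = 540.5 kJ/s = 540.5 kW
Heat supplied = 1945.8 MJ/h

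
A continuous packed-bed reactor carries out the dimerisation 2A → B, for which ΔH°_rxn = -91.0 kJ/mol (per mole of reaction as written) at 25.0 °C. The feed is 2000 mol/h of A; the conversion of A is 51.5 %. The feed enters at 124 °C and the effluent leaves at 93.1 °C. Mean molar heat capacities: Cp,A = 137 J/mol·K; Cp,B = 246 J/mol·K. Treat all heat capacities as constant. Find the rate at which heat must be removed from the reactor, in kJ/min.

Extent of reaction ξ = 0.515 × 2000 / 2 = 515 mol/h
Reaction term: ξ·ΔH°_rxn = 515 × -91.0 = -46865 kJ/h
Sensible, feed 124→25 °C: -27126 kJ/h
Outlet flows (mol/h): A 970, B 515
Sensible, products 25→93.1 °C: 17677 kJ/h
Q = ΔH = -56314 kJ/h = -15.643 kW
Heat removed = 938.56 kJ/min

Q_out = 939 kJ/min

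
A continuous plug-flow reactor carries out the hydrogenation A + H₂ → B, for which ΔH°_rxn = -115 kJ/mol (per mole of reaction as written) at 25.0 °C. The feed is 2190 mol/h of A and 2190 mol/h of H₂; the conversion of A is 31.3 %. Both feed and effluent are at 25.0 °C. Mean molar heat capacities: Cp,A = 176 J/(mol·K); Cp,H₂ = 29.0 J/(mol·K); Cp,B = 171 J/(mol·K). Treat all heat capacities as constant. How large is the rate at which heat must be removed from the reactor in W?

Extent of reaction ξ = 0.313 × 2190 = 685.47 mol/h
Reaction term: ξ·ΔH°_rxn = 685.47 × -115 = -78829 kJ/h
Q = ΔH = -78829 kJ/h = -21.897 kW
Heat removed = 21897 W

Q_out = 21900 W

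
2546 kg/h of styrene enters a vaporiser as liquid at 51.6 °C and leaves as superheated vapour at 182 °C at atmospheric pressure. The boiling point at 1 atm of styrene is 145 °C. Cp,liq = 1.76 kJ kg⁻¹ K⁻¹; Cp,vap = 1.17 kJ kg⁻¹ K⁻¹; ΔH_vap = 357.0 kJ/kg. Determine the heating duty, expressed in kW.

liquid 51.6→145 °C: 164.38 kJ/kg
vaporisation at 145 °C: 357 kJ/kg
vapour 145→182 °C: 43.29 kJ/kg
Δh = 164.38 + 357 + 43.29 = 564.67 kJ/kg
Q = ṁ·Δh = 2546 kg/h × 564.67 kJ/kg = 1.4377e+06 kJ/h
|Q| = 399.35 kW

Q = 399 kW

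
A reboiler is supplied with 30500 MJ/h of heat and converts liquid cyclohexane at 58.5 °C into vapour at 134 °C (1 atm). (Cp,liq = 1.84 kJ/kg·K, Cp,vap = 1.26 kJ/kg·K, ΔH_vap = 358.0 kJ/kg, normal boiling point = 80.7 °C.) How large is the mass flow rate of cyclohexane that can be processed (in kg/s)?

Δh = 1.84×(80.7−58.5) + 358.0 + 1.26×(134−80.7) = 466.01 kJ/kg
Q = 30500 MJ/h = 8472.2 kJ/s = 8472.2 kJ/s
ṁ = Q/Δh = 8472.2 / 466.01 = 18.181 kg/s

ṁ = 18.2 kg/s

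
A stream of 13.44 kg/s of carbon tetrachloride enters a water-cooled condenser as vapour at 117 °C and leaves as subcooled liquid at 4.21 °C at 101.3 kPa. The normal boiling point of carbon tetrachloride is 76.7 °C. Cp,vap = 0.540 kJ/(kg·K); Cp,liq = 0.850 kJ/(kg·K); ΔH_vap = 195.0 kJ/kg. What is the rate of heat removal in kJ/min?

vapour 117→76.7 °C: -21.762 kJ/kg
condensation at 76.7 °C: -195 kJ/kg
liquid 76.7→4.21 °C: -61.617 kJ/kg
Δh = -21.762 + -195 + -61.617 = -278.38 kJ/kg
Q = ṁ·Δh = 13.44 kg/s × -278.38 kJ/kg = -3741.4 kJ/s
|Q| = 3741.4 kW = 224480 kJ/min

Q_c = 224000 kJ/min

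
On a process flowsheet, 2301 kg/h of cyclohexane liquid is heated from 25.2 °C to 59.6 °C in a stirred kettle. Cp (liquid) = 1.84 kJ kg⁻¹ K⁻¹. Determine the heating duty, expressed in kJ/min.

Q = ṁ·Cp·ΔT = 2301 × 1.84 × (59.6 − 25.2) = 145640 kJ/h
Converting: 145640 / 3600 s = 40.457 kW
Heating duty = 2427.4 kJ/min

Q = 2430 kJ/min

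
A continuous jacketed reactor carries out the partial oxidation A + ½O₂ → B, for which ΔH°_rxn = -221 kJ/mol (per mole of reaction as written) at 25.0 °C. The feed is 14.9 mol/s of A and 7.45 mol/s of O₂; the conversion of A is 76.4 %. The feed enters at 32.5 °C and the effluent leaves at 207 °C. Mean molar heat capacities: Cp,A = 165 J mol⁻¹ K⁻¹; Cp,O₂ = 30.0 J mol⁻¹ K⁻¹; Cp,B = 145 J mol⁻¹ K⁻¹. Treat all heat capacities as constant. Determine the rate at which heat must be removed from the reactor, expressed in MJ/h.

Extent of reaction ξ = 0.764 × 14.9 = 11.384 mol/s
Reaction term: ξ·ΔH°_rxn = 11.384 × -221 = -2515.8 kJ/s
Sensible, feed 32.5→25 °C: -20.115 kJ/s
Outlet flows (mol/s): A 3.5164, O₂ 1.7582, B 11.384
Sensible, products 25→207 °C: 415.61 kJ/s
Q = ΔH = -2120.3 kJ/s = -2120.3 kW
Heat removed = 7633 MJ/h

Q_out = 7630 MJ/h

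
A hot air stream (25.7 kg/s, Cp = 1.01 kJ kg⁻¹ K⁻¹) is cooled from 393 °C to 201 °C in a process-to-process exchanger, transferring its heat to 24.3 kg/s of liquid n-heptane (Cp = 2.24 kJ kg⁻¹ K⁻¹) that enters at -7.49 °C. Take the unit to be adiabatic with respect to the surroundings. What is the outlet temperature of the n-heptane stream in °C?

T_c,out = 84.1 °C

Heat released by hot stream: Q = 25.7 × 1.01 × (393 − 201) = 4983.7 kJ/s
Energy balance on cold side (adiabatic exchanger): Q = ṁ_c·Cp_c·(T_c,out − T_c,in)
T_c,out = -7.49 + 4983.7/(24.3 × 2.24) = 84.069 °C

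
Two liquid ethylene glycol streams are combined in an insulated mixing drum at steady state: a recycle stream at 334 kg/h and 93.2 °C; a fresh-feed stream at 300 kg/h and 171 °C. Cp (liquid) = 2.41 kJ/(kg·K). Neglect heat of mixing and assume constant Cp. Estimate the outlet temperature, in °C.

No heat crosses the boundary, so H_out = H_in.
T_out = Σ ṁᵢCp,ᵢTᵢ / Σ ṁᵢCp,ᵢ
      = 198650 / 1527.9 = 130.01 °C

T_out = 130 °C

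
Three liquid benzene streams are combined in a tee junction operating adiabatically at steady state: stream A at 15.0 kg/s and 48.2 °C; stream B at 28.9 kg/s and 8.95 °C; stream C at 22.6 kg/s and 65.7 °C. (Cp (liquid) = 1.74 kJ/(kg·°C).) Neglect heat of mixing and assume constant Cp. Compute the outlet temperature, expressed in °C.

T_out = 37.1 °C

Adiabatic, steady state ⇒ Σ ṁᵢCp,ᵢ(T_out − Tᵢ) = 0
Σ ṁᵢCp,ᵢTᵢ = 15.0×1.74×48.2 + 28.9×1.74×8.95 + 22.6×1.74×65.7 = 4291.7
Σ ṁᵢCp,ᵢ = 15.0×1.74 + 28.9×1.74 + 22.6×1.74 = 115.71
T_out = 4291.7 / 115.71 = 37.09 °C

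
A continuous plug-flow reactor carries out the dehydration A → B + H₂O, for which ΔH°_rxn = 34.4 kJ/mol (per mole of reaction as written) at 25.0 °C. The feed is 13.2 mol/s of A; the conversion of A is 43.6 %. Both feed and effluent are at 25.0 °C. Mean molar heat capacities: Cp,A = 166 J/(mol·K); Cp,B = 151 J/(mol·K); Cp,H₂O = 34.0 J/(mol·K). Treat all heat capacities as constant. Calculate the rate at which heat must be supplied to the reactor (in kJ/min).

Extent of reaction ξ = 0.436 × 13.2 = 5.7552 mol/s
Reaction term: ξ·ΔH°_rxn = 5.7552 × 34.4 = 197.98 kJ/s
Q = ΔH = 197.98 kJ/s = 197.98 kW
Heat supplied = 11879 kJ/min

Q_in = 11900 kJ/min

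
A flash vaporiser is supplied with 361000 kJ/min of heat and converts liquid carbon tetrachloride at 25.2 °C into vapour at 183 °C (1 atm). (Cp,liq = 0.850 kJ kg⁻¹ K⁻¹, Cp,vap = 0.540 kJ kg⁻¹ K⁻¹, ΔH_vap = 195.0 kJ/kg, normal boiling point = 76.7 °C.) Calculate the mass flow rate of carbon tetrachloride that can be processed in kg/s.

Δh = 0.850×(76.7−25.2) + 195.0 + 0.540×(183−76.7) = 296.18 kJ/kg
Q = 361000 kJ/min = 6016.7 kJ/s = 6016.7 kJ/s
ṁ = Q/Δh = 6016.7 / 296.18 = 20.314 kg/s

ṁ = 20.3 kg/s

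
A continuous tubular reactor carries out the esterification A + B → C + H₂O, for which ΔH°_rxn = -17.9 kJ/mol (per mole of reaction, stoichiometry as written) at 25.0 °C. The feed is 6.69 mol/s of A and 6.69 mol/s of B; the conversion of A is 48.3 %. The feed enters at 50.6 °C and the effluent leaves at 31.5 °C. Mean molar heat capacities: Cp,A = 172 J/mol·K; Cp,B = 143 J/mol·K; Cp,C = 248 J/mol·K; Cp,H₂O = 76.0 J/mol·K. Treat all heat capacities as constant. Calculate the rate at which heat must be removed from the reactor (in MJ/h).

Extent of reaction ξ = 0.483 × 6.69 = 3.2313 mol/s
Reaction term: ξ·ΔH°_rxn = 3.2313 × -17.9 = -57.84 kJ/s
Sensible, feed 50.6→25 °C: -53.948 kJ/s
Outlet flows (mol/s): A 3.4587, B 3.4587, C 3.2313, H₂O 3.2313
Sensible, products 25→31.5 °C: 13.887 kJ/s
Q = ΔH = -97.901 kJ/s = -97.901 kW
Heat removed = 352.44 MJ/h

Q_out = 352 MJ/h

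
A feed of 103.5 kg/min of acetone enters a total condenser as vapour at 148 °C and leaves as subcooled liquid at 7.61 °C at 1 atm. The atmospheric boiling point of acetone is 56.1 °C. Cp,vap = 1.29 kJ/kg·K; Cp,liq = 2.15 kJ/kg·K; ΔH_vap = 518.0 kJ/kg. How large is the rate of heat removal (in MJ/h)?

vapour 148→56.1 °C: -118.55 kJ/kg
condensation at 56.1 °C: -518 kJ/kg
liquid 56.1→7.61 °C: -104.25 kJ/kg
Δh = -118.55 + -518 + -104.25 = -740.8 kJ/kg
Q = ṁ·Δh = 103.5 kg/min × -740.8 kJ/kg = -76673 kJ/min
|Q| = 1277.9 kW = 4600.4 MJ/h

Q_c = 4600 MJ/h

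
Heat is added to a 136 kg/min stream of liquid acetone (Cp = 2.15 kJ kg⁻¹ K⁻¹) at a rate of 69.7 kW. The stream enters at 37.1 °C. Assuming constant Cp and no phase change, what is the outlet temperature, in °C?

Q = 69.7 kW = 4182 kJ/min
ΔT = Q/(ṁ·Cp) = 4182/(136×2.15) = 14.302 K
T_out = 37.1 + 14.302 = 51.402 °C

T_out = 51.4 °C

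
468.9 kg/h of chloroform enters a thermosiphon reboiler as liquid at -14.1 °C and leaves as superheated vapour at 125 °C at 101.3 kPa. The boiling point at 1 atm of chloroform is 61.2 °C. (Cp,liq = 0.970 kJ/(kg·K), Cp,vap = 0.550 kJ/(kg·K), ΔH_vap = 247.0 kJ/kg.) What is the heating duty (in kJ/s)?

Q = 46.3 kJ/s

liquid -14.1→61.2 °C: 73.041 kJ/kg
vaporisation at 61.2 °C: 247 kJ/kg
vapour 61.2→125 °C: 35.09 kJ/kg
Δh = 73.041 + 247 + 35.09 = 355.13 kJ/kg
Q = ṁ·Δh = 468.9 kg/h × 355.13 kJ/kg = 166520 kJ/h
|Q| = 46.256 kW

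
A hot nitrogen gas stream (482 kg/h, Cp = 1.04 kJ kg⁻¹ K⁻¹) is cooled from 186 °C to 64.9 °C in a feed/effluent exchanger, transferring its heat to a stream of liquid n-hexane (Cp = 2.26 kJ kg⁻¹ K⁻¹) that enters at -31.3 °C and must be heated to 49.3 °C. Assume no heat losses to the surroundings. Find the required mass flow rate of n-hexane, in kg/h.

ṁ_c = 333 kg/h

Heat released by hot stream: Q = 482 × 1.04 × (186 − 64.9) = 60705 kJ/h
Energy balance on cold side (adiabatic exchanger): Q = ṁ_c·Cp_c·(T_c,out − T_c,in)
ṁ_c = 60705 / [2.26 × (49.3 − -31.3)] = 333.26 kg/h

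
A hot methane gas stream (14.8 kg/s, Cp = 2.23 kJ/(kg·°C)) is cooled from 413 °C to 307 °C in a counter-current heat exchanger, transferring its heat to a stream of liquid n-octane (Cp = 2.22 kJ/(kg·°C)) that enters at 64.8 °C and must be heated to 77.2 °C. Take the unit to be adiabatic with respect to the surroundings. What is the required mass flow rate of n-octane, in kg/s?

Heat released by hot stream: Q = 14.8 × 2.23 × (413 − 307) = 3498.4 kJ/s
Energy balance on cold side (adiabatic exchanger): Q = ṁ_c·Cp_c·(T_c,out − T_c,in)
ṁ_c = 3498.4 / [2.22 × (77.2 − 64.8)] = 127.09 kg/s

ṁ_c = 127 kg/s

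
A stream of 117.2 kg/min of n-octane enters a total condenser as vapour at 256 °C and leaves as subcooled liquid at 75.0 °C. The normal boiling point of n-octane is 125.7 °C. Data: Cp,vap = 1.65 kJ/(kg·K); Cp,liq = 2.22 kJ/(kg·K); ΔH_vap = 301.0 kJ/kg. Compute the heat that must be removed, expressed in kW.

vapour 256→125.7 °C: -215 kJ/kg
condensation at 125.7 °C: -301 kJ/kg
liquid 125.7→75.0 °C: -112.55 kJ/kg
Δh = -215 + -301 + -112.55 = -628.55 kJ/kg
Q = ṁ·Δh = 117.2 kg/min × -628.55 kJ/kg = -73666 kJ/min
|Q| = 1227.8 kW

Q_c = 1230 kW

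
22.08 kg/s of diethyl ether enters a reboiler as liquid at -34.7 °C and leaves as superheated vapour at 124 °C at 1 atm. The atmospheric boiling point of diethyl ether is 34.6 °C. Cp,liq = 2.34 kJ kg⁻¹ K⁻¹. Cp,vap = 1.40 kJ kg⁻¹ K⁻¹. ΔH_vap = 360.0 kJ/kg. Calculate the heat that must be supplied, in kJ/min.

Q = 858000 kJ/min

liquid -34.7→34.6 °C: 162.16 kJ/kg
vaporisation at 34.6 °C: 360 kJ/kg
vapour 34.6→124 °C: 125.16 kJ/kg
Δh = 162.16 + 360 + 125.16 = 647.32 kJ/kg
Q = ṁ·Δh = 22.08 kg/s × 647.32 kJ/kg = 14293 kJ/s
|Q| = 14293 kW = 857570 kJ/min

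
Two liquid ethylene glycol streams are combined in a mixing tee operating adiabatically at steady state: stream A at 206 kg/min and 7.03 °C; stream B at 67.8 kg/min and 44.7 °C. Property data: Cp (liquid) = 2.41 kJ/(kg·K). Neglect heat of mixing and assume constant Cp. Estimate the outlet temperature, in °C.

No heat crosses the boundary, so H_out = H_in.
Σ ṁᵢCp,ᵢTᵢ = 206×2.41×7.03 + 67.8×2.41×44.7 = 10794
Σ ṁᵢCp,ᵢ = 206×2.41 + 67.8×2.41 = 659.86
T_out = 10794 / 659.86 = 16.358 °C

T_out = 16.4 °C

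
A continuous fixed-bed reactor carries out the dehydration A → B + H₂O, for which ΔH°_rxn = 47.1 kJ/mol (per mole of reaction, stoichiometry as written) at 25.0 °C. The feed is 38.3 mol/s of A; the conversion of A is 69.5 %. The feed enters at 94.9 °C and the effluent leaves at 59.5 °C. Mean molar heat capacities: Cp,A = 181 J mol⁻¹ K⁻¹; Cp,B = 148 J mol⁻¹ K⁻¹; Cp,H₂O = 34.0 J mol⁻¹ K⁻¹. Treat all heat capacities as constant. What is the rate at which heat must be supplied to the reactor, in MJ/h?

Extent of reaction ξ = 0.695 × 38.3 = 26.618 mol/s
Reaction term: ξ·ΔH°_rxn = 26.618 × 47.1 = 1253.7 kJ/s
Sensible, feed 94.9→25 °C: -484.57 kJ/s
Outlet flows (mol/s): A 11.681, B 26.618, H₂O 26.618
Sensible, products 25→59.5 °C: 240.08 kJ/s
Q = ΔH = 1009.2 kJ/s = 1009.2 kW
Heat supplied = 3633.3 MJ/h

Q_in = 3630 MJ/h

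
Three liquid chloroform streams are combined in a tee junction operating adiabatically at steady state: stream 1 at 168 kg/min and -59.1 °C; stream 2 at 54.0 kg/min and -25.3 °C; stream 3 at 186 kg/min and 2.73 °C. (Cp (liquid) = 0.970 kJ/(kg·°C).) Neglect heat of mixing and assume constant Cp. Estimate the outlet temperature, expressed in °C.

T_out = -26.4 °C

No heat crosses the boundary, so H_out = H_in.
T_out = Σ ṁᵢCp,ᵢTᵢ / Σ ṁᵢCp,ᵢ
      = -10464 / 395.76 = -26.439 °C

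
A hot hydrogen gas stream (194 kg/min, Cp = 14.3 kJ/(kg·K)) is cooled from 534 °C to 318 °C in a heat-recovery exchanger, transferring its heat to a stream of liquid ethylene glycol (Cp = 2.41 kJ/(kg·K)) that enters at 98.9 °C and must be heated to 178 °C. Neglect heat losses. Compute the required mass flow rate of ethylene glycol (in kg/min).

Heat released by hot stream: Q = 194 × 14.3 × (534 − 318) = 599230 kJ/min
Energy balance on cold side (adiabatic exchanger): Q = ṁ_c·Cp_c·(T_c,out − T_c,in)
ṁ_c = 599230 / [2.41 × (178 − 98.9)] = 3143.4 kg/min

ṁ_c = 3140 kg/min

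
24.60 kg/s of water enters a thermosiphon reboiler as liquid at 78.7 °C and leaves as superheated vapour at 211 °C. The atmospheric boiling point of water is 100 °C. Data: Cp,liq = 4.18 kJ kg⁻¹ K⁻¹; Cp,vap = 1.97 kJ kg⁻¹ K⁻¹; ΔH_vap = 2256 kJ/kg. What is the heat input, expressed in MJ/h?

Q = 227000 MJ/h

liquid 78.7→100 °C: 89.034 kJ/kg
vaporisation at 100 °C: 2256 kJ/kg
vapour 100→211 °C: 218.67 kJ/kg
Δh = 89.034 + 2256 + 218.67 = 2563.7 kJ/kg
Q = ṁ·Δh = 24.60 kg/s × 2563.7 kJ/kg = 63067 kJ/s
|Q| = 63067 kW = 227040 MJ/h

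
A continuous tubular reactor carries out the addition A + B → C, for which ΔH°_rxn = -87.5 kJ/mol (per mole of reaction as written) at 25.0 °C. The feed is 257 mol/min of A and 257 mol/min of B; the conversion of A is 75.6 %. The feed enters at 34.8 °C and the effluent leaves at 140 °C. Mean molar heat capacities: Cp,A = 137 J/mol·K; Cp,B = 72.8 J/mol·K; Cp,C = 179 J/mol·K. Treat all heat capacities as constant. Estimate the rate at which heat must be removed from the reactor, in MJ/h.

Q_out = 721 MJ/h

Extent of reaction ξ = 0.756 × 257 = 194.29 mol/min
Reaction term: ξ·ΔH°_rxn = 194.29 × -87.5 = -17001 kJ/min
Sensible, feed 34.8→25 °C: -528.4 kJ/min
Outlet flows (mol/min): A 62.708, B 62.708, C 194.29
Sensible, products 25→140 °C: 5512.5 kJ/min
Q = ΔH = -12016 kJ/min = -200.27 kW
Heat removed = 720.99 MJ/h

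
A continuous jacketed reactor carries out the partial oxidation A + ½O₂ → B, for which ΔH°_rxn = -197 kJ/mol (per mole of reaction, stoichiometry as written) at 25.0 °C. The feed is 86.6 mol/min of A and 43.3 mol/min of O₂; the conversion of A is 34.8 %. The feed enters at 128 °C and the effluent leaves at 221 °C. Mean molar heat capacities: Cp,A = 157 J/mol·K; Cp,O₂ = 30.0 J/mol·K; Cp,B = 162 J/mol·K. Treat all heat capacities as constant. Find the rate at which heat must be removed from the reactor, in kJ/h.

Extent of reaction ξ = 0.348 × 86.6 = 30.137 mol/min
Reaction term: ξ·ΔH°_rxn = 30.137 × -197 = -5936.9 kJ/min
Sensible, feed 128→25 °C: -1534.2 kJ/min
Outlet flows (mol/min): A 56.463, O₂ 28.232, B 30.137
Sensible, products 25→221 °C: 2860.4 kJ/min
Q = ΔH = -4610.8 kJ/min = -76.846 kW
Heat removed = 276650 kJ/h

Q_out = 277000 kJ/h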